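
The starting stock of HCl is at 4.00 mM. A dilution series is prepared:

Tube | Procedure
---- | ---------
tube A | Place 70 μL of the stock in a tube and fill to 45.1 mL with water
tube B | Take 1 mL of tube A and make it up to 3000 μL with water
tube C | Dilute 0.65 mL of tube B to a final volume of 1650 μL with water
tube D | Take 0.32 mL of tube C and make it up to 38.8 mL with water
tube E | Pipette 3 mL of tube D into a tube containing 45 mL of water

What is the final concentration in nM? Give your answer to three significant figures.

Step 1: 70 μL brought to 45.1 mL → factor 45100/70 = 644.29
Step 2: 1 mL brought to 3000 μL → factor 3/1 = 3
Step 3: 0.65 mL brought to 1650 μL → factor 1.65/0.65 = 2.5385
Step 4: 0.32 mL brought to 38.8 mL → factor 38.8/0.32 = 121.25
Step 5: 3 mL + 45 mL = 48 mL total → factor 48/3 = 16
Overall dilution factor = 644.29 × 3 × 2.5385 × 121.25 × 16 = 9.5186 × 10^6
Final = 4.00 mM / 9.5186 × 10^6 = 4.202 × 10^-7 mM = 0.420 nM

0.420 nM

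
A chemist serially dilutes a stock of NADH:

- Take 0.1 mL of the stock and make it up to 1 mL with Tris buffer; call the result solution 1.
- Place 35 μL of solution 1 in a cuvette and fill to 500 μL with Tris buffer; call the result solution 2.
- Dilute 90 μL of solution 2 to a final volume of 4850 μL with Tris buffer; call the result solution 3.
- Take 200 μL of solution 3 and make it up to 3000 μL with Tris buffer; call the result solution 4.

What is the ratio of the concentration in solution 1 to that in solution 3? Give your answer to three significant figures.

Step 1: 0.1 mL brought to 1 mL → factor 1/0.1 = 10
Step 2: 35 μL brought to 500 μL → factor 500/35 = 14.286
Step 3: 90 μL brought to 4850 μL → factor 4850/90 = 53.889
Dilution factor to solution 1 = 10; to solution 3 = 7698.4
[solution 1]/[solution 3] = (factor to solution 3)/(factor to solution 1) = 7698.4/10 = 770

770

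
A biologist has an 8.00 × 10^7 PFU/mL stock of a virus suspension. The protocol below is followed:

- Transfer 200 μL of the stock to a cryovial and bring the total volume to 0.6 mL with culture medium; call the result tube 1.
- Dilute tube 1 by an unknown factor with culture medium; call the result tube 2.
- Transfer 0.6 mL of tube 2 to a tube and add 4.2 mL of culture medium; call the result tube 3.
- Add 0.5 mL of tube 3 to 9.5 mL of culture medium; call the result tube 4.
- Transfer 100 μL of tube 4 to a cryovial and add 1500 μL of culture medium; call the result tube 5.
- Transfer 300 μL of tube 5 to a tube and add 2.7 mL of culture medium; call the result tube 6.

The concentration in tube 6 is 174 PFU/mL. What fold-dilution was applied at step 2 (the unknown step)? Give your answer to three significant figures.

5.99-fold

Step 1: 200 μL brought to 0.6 mL → factor 600/200 = 3
Step 2: unknown factor x
Step 3: 0.6 mL + 4.2 mL = 4.8 mL total → factor 4.8/0.6 = 8
Step 4: 0.5 mL + 9.5 mL = 10 mL total → factor 10/0.5 = 20
Step 5: 100 μL + 1500 μL = 1600 μL total → factor 1600/100 = 16
Step 6: 300 μL + 2.7 mL = 3000 μL total → factor 3000/300 = 10
Product of known-step factors = 76800
Overall factor = 8.00 × 10^7 PFU/mL / (174 PFU/mL) = 4.5977 × 10^5
x = 4.5977 × 10^5 / 76800 = 5.99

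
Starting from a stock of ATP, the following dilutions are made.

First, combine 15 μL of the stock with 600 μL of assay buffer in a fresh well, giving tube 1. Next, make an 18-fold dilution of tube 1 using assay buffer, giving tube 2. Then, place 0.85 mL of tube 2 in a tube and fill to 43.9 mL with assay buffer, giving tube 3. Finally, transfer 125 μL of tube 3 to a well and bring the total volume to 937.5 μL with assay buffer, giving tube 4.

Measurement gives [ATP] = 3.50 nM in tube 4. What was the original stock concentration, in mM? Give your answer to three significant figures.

1.00 mM

Step 1: 15 μL + 600 μL = 615 μL total → factor 615/15 = 41
Step 2: 18-fold → factor 18
Step 3: 0.85 mL brought to 43.9 mL → factor 43.9/0.85 = 51.647
Step 4: 125 μL brought to 937.5 μL → factor 937.5/125 = 7.5
Overall dilution factor = 41 × 18 × 51.647 × 7.5 = 2.8587 × 10^5
Stock = 3.50 nM × 2.8587 × 10^5 = 1.001 × 10^6 nM = 1.00 mM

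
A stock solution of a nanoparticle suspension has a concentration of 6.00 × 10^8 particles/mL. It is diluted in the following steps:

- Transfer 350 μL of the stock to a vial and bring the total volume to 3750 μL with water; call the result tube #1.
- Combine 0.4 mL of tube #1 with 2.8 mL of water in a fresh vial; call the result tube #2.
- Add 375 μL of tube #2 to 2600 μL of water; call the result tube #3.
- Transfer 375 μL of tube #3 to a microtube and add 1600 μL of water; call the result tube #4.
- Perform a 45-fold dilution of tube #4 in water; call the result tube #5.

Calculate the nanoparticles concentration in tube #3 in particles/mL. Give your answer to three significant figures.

8.82 × 10^5 particles/mL

Step 1: 350 μL brought to 3750 μL → factor 3750/350 = 10.714
Step 2: 0.4 mL + 2.8 mL = 3.2 mL total → factor 3.2/0.4 = 8
Step 3: 375 μL + 2600 μL = 2975 μL total → factor 2975/375 = 7.9333
Dilution factor through tube #3 = 10.714 × 8 × 7.9333 = 680
[tube #3] = 6.00 × 10^8 particles/mL / 680 = 8.82 × 10^5 particles/mL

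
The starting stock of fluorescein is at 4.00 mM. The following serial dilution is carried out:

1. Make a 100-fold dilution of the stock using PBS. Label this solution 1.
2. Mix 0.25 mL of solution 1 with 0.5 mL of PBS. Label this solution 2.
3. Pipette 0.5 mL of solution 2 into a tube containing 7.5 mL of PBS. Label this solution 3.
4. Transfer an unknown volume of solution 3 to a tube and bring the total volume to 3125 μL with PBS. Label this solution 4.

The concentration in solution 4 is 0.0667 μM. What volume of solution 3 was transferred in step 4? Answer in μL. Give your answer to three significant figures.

250 μL

Step 1: 100-fold → factor 100
Step 2: 0.25 mL + 0.5 mL = 0.75 mL total → factor 0.75/0.25 = 3
Step 3: 0.5 mL + 7.5 mL = 8 mL total → factor 8/0.5 = 16
Step 4: v brought to 3125 μL → factor = 3125 μL/v
Product of known-step factors = 4800
Overall factor = 4.00 mM / (0.0667 μM) = 59970
Step-4 factor = 59970 / 4800 = 12.494
v = 3125 μL / 12.494 = 250 μL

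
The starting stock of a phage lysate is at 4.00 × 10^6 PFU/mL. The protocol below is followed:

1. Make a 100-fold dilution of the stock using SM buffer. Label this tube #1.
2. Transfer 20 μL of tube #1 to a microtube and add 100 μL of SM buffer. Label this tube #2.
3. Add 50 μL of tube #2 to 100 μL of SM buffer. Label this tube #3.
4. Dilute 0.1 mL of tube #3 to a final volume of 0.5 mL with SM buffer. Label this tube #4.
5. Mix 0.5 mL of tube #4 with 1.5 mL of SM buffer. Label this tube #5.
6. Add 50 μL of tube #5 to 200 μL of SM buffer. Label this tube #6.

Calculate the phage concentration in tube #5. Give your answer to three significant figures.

Step 1: 100-fold → factor 100
Step 2: 20 μL + 100 μL = 120 μL total → factor 120/20 = 6
Step 3: 50 μL + 100 μL = 150 μL total → factor 150/50 = 3
Step 4: 0.1 mL brought to 0.5 mL → factor 0.5/0.1 = 5
Step 5: 0.5 mL + 1.5 mL = 2 mL total → factor 2/0.5 = 4
Dilution factor through tube #5 = 100 × 6 × 3 × 5 × 4 = 36000
[tube #5] = 4.00 × 10^6 PFU/mL / 36000 = 111 PFU/mL

111 PFU/mL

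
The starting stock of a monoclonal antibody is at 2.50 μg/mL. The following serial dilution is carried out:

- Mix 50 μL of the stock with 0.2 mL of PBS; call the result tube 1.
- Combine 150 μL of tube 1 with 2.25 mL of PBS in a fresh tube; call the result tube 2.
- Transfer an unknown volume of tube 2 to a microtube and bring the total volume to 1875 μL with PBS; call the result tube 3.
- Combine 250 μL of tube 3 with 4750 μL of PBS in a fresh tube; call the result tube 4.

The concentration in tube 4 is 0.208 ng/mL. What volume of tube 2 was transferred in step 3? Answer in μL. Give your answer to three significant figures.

250 μL

Step 1: 50 μL + 0.2 mL = 250 μL total → factor 250/50 = 5
Step 2: 150 μL + 2.25 mL = 2400 μL total → factor 2400/150 = 16
Step 3: v brought to 1875 μL → factor = 1875 μL/v
Step 4: 250 μL + 4750 μL = 5000 μL total → factor 5000/250 = 20
Product of known-step factors = 1600
Overall factor = 2.50 μg/mL / (0.208 ng/mL) = 12019
Step-3 factor = 12019 / 1600 = 7.512
v = 1875 μL / 7.512 = 250 μL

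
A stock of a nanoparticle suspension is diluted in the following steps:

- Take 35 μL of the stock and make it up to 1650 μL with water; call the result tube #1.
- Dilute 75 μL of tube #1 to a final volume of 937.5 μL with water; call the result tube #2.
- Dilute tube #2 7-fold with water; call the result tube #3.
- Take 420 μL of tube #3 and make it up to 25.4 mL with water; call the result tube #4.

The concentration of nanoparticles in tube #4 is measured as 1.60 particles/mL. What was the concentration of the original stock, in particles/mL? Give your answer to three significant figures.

3.99 × 10^5 particles/mL

Step 1: 35 μL brought to 1650 μL → factor 1650/35 = 47.143
Step 2: 75 μL brought to 937.5 μL → factor 937.5/75 = 12.5
Step 3: 7-fold → factor 7
Step 4: 420 μL brought to 25.4 mL → factor 25400/420 = 60.476
Overall dilution factor = 47.143 × 12.5 × 7 × 60.476 = 2.4946 × 10^5
Stock = 1.60 particles/mL × 2.4946 × 10^5 = 3.99 × 10^5 particles/mL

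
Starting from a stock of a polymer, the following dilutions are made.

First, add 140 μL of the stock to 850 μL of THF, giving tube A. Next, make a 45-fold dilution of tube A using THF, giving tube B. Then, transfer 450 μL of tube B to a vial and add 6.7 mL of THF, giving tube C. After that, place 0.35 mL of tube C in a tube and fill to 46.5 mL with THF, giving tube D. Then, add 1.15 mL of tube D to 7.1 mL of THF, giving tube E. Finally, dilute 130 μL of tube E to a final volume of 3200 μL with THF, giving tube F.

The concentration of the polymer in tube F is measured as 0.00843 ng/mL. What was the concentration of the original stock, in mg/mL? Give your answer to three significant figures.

1.00 mg/mL

Step 1: 140 μL + 850 μL = 990 μL total → factor 990/140 = 7.0714
Step 2: 45-fold → factor 45
Step 3: 450 μL + 6.7 mL = 7150 μL total → factor 7150/450 = 15.889
Step 4: 0.35 mL brought to 46.5 mL → factor 46.5/0.35 = 132.86
Step 5: 1.15 mL + 7.1 mL = 8.25 mL total → factor 8.25/1.15 = 7.1739
Step 6: 130 μL brought to 3200 μL → factor 3200/130 = 24.615
Overall dilution factor = 7.0714 × 45 × 15.889 × 132.86 × 7.1739 × 24.615 = 1.1862 × 10^8
Stock = 0.00843 ng/mL × 1.1862 × 10^8 = 1.000 × 10^6 ng/mL = 1.00 mg/mL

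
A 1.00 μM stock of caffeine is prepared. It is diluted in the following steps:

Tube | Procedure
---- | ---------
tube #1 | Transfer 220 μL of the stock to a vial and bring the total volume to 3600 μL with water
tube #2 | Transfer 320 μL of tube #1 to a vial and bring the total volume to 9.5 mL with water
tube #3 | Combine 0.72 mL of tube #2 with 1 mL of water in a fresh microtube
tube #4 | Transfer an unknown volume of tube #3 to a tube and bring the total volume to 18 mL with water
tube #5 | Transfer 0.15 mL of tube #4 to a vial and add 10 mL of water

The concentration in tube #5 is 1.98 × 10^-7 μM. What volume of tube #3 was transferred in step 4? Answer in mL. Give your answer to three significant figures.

0.280 mL

Step 1: 220 μL brought to 3600 μL → factor 3600/220 = 16.364
Step 2: 320 μL brought to 9.5 mL → factor 9500/320 = 29.688
Step 3: 0.72 mL + 1 mL = 1.72 mL total → factor 1.72/0.72 = 2.3889
Step 4: v brought to 18 mL → factor = 18 mL/v
Step 5: 0.15 mL + 10 mL = 10.15 mL total → factor 10.15/0.15 = 67.667
Product of known-step factors = 78528
Overall factor = 1.00 μM / (1.98 × 10^-7 μM) = 5.0505 × 10^6
Step-4 factor = 5.0505 × 10^6 / 78528 = 64.315
v = 18 mL / 64.315 = 0.280 mL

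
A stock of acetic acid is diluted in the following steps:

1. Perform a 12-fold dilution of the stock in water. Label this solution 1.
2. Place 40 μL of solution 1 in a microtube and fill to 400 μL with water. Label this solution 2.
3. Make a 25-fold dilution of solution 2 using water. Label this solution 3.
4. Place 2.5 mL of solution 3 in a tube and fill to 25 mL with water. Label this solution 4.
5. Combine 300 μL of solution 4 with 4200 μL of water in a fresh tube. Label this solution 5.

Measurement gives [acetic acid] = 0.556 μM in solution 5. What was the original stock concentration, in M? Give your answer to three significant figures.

Step 1: 12-fold → factor 12
Step 2: 40 μL brought to 400 μL → factor 400/40 = 10
Step 3: 25-fold → factor 25
Step 4: 2.5 mL brought to 25 mL → factor 25/2.5 = 10
Step 5: 300 μL + 4200 μL = 4500 μL total → factor 4500/300 = 15
Overall dilution factor = 12 × 10 × 25 × 10 × 15 = 4.5 × 10^5
Stock = 0.556 μM × 4.5 × 10^5 = 2.502 × 10^5 μM = 0.250 M

0.250 M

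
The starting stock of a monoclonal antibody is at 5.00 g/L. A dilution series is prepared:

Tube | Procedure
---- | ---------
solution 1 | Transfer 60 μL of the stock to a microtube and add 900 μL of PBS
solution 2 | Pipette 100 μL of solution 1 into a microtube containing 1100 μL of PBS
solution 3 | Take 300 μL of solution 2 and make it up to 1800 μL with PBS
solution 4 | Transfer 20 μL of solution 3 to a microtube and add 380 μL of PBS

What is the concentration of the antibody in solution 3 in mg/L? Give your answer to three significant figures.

Step 1: 60 μL + 900 μL = 960 μL total → factor 960/60 = 16
Step 2: 100 μL + 1100 μL = 1200 μL total → factor 1200/100 = 12
Step 3: 300 μL brought to 1800 μL → factor 1800/300 = 6
Dilution factor through solution 3 = 16 × 12 × 6 = 1152
[solution 3] = 5.00 g/L / 1152 = 0.004340 g/L = 4.34 mg/L

4.34 mg/L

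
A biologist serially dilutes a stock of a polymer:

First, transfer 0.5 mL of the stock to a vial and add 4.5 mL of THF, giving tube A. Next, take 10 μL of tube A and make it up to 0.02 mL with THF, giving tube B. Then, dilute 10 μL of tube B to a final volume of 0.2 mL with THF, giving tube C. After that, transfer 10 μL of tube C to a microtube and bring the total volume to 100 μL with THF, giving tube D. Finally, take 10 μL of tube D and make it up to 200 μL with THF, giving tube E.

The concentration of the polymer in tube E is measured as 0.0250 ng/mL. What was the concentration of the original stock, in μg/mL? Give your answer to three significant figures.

2.00 μg/mL

Step 1: 0.5 mL + 4.5 mL = 5 mL total → factor 5/0.5 = 10
Step 2: 10 μL brought to 0.02 mL → factor 20/10 = 2
Step 3: 10 μL brought to 0.2 mL → factor 200/10 = 20
Step 4: 10 μL brought to 100 μL → factor 100/10 = 10
Step 5: 10 μL brought to 200 μL → factor 200/10 = 20
Overall dilution factor = 10 × 2 × 20 × 10 × 20 = 80000
Stock = 0.0250 ng/mL × 80000 = 2000 ng/mL = 2.00 μg/mL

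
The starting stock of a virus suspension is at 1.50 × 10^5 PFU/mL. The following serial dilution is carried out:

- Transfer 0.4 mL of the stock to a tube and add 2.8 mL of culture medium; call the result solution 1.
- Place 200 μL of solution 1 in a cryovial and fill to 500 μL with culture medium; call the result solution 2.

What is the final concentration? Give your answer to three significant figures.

Step 1: 0.4 mL + 2.8 mL = 3.2 mL total → factor 3.2/0.4 = 8
Step 2: 200 μL brought to 500 μL → factor 500/200 = 2.5
Overall dilution factor = 8 × 2.5 = 20
Final = 1.50 × 10^5 PFU/mL / 20 = 7.50 × 10^3 PFU/mL

7.50 × 10^3 PFU/mL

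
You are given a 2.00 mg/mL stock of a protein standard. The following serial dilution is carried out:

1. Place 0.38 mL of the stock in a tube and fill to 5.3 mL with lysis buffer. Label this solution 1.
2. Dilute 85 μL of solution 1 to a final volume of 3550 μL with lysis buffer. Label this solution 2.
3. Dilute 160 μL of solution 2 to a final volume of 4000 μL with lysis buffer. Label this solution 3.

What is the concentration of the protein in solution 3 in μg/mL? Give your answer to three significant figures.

0.137 μg/mL

Step 1: 0.38 mL brought to 5.3 mL → factor 5.3/0.38 = 13.947
Step 2: 85 μL brought to 3550 μL → factor 3550/85 = 41.765
Step 3: 160 μL brought to 4000 μL → factor 4000/160 = 25
Overall dilution factor = 13.947 × 41.765 × 25 = 14563
Final = 2.00 mg/mL / 14563 = 0.0001373 mg/mL = 0.137 μg/mL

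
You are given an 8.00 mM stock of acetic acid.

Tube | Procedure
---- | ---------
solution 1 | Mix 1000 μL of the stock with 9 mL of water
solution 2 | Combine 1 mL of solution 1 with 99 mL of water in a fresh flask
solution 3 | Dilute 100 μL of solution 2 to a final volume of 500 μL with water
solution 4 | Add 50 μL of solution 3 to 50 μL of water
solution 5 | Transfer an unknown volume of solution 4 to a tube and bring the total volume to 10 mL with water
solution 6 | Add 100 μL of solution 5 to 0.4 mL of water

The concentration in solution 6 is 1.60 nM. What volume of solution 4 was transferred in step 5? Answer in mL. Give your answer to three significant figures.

0.100 mL

Step 1: 1000 μL + 9 mL = 10000 μL total → factor 10000/1000 = 10
Step 2: 1 mL + 99 mL = 100 mL total → factor 100/1 = 100
Step 3: 100 μL brought to 500 μL → factor 500/100 = 5
Step 4: 50 μL + 50 μL = 100 μL total → factor 100/50 = 2
Step 5: v brought to 10 mL → factor = 10 mL/v
Step 6: 100 μL + 0.4 mL = 500 μL total → factor 500/100 = 5
Product of known-step factors = 50000
Overall factor = 8.00 mM / (1.60 nM) = 5 × 10^6
Step-5 factor = 5 × 10^6 / 50000 = 100
v = 10 mL / 100 = 0.100 mL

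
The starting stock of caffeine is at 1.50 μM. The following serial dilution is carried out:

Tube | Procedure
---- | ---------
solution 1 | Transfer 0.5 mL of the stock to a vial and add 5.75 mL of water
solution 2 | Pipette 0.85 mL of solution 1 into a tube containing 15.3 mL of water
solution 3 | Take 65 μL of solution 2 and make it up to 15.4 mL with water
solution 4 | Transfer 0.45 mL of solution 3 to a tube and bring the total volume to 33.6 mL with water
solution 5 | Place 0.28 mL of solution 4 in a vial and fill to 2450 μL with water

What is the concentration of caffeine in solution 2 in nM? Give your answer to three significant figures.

6.32 nM

Step 1: 0.5 mL + 5.75 mL = 6.25 mL total → factor 6.25/0.5 = 12.5
Step 2: 0.85 mL + 15.3 mL = 16.15 mL total → factor 16.15/0.85 = 19
Dilution factor through solution 2 = 12.5 × 19 = 237.5
[solution 2] = 1.50 μM / 237.5 = 0.006316 μM = 6.32 nM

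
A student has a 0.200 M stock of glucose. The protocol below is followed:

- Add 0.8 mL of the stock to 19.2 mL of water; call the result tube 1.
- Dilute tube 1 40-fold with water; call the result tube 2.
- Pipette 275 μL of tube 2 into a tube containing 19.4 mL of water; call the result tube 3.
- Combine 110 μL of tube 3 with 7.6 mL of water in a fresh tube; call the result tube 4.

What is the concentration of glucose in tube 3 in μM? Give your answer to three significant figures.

Step 1: 0.8 mL + 19.2 mL = 20 mL total → factor 20/0.8 = 25
Step 2: 40-fold → factor 40
Step 3: 275 μL + 19.4 mL = 19675 μL total → factor 19675/275 = 71.545
Dilution factor through tube 3 = 25 × 40 × 71.545 = 71545
[tube 3] = 0.200 M / 71545 = 2.795 × 10^-6 M = 2.80 μM

2.80 μM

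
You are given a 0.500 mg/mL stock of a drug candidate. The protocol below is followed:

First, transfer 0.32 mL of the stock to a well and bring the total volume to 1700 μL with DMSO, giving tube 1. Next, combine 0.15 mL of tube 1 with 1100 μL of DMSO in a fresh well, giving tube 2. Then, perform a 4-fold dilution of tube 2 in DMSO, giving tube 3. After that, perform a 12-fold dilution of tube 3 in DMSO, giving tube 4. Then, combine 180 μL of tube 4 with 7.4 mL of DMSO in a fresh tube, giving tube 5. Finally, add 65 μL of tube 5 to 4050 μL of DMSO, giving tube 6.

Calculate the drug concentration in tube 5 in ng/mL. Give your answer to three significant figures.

Step 1: 0.32 mL brought to 1700 μL → factor 1.7/0.32 = 5.3125
Step 2: 0.15 mL + 1100 μL = 1.25 mL total → factor 1.25/0.15 = 8.3333
Step 3: 4-fold → factor 4
Step 4: 12-fold → factor 12
Step 5: 180 μL + 7.4 mL = 7580 μL total → factor 7580/180 = 42.111
Dilution factor through tube 5 = 5.3125 × 8.3333 × 4 × 12 × 42.111 = 89486
[tube 5] = 0.500 mg/mL / 89486 = 5.587 × 10^-6 mg/mL = 5.59 ng/mL

5.59 ng/mL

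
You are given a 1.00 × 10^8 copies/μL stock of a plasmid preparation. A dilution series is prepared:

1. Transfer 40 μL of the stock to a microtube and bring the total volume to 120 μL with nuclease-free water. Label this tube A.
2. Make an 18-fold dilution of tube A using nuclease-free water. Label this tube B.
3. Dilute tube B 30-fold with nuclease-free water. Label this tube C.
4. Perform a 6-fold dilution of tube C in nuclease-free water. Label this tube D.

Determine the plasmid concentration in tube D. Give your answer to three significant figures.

Step 1: 40 μL brought to 120 μL → factor 120/40 = 3
Step 2: 18-fold → factor 18
Step 3: 30-fold → factor 30
Step 4: 6-fold → factor 6
Overall dilution factor = 3 × 18 × 30 × 6 = 9720
Final = 1.00 × 10^8 copies/μL / 9720 = 1.03 × 10^4 copies/μL

1.03 × 10^4 copies/μL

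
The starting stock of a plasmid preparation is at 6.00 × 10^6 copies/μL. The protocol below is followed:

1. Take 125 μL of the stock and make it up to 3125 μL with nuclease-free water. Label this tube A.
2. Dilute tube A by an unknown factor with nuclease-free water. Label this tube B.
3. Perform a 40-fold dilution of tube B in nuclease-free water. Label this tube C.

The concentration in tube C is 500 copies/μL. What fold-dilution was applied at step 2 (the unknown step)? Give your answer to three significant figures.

12.0-fold

Step 1: 125 μL brought to 3125 μL → factor 3125/125 = 25
Step 2: unknown factor x
Step 3: 40-fold → factor 40
Product of known-step factors = 1000
Overall factor = 6.00 × 10^6 copies/μL / (500 copies/μL) = 12000
x = 12000 / 1000 = 12.0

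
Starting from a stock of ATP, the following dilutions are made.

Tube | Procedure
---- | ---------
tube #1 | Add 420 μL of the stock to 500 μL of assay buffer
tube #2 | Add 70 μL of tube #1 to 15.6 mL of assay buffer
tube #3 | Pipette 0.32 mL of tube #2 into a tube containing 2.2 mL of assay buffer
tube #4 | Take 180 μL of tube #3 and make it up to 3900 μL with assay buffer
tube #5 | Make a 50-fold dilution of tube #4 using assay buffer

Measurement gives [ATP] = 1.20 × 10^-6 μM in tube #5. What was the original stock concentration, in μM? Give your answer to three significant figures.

5.02 μM

Step 1: 420 μL + 500 μL = 920 μL total → factor 920/420 = 2.1905
Step 2: 70 μL + 15.6 mL = 15670 μL total → factor 15670/70 = 223.86
Step 3: 0.32 mL + 2.2 mL = 2.52 mL total → factor 2.52/0.32 = 7.875
Step 4: 180 μL brought to 3900 μL → factor 3900/180 = 21.667
Step 5: 50-fold → factor 50
Overall dilution factor = 2.1905 × 223.86 × 7.875 × 21.667 × 50 = 4.1833 × 10^6
Stock = 1.20 × 10^-6 μM × 4.1833 × 10^6 = 5.02 μM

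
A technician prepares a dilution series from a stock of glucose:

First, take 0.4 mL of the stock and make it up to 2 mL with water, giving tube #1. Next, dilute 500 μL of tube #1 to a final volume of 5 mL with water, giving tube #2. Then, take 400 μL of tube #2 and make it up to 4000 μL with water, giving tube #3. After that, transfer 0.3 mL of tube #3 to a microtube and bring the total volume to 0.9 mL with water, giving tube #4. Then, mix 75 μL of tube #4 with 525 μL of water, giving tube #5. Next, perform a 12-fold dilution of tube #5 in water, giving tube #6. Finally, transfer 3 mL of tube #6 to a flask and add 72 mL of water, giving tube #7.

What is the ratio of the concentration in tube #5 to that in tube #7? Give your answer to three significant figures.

Step 1: 0.4 mL brought to 2 mL → factor 2/0.4 = 5
Step 2: 500 μL brought to 5 mL → factor 5000/500 = 10
Step 3: 400 μL brought to 4000 μL → factor 4000/400 = 10
Step 4: 0.3 mL brought to 0.9 mL → factor 0.9/0.3 = 3
Step 5: 75 μL + 525 μL = 600 μL total → factor 600/75 = 8
Step 6: 12-fold → factor 12
Step 7: 3 mL + 72 mL = 75 mL total → factor 75/3 = 25
Dilution factor to tube #5 = 12000; to tube #7 = 3.6 × 10^6
[tube #5]/[tube #7] = (factor to tube #7)/(factor to tube #5) = 3.6 × 10^6/12000 = 300

300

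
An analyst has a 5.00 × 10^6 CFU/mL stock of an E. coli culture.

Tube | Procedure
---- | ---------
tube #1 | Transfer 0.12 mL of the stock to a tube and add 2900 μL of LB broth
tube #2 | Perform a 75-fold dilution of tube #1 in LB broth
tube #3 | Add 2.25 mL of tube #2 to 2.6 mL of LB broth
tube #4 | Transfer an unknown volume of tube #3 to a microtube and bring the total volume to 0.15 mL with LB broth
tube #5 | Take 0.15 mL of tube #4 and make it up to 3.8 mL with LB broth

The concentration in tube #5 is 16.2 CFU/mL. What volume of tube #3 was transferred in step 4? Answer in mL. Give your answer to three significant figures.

0.0501 mL

Step 1: 0.12 mL + 2900 μL = 3.02 mL total → factor 3.02/0.12 = 25.167
Step 2: 75-fold → factor 75
Step 3: 2.25 mL + 2.6 mL = 4.85 mL total → factor 4.85/2.25 = 2.1556
Step 4: v brought to 0.15 mL → factor = 0.15 mL/v
Step 5: 0.15 mL brought to 3.8 mL → factor 3.8/0.15 = 25.333
Product of known-step factors = 1.0307 × 10^5
Overall factor = 5.00 × 10^6 CFU/mL / (16.2 CFU/mL) = 3.0864 × 10^5
Step-4 factor = 3.0864 × 10^5 / 1.0307 × 10^5 = 2.9944
v = 0.15 mL / 2.9944 = 0.0501 mL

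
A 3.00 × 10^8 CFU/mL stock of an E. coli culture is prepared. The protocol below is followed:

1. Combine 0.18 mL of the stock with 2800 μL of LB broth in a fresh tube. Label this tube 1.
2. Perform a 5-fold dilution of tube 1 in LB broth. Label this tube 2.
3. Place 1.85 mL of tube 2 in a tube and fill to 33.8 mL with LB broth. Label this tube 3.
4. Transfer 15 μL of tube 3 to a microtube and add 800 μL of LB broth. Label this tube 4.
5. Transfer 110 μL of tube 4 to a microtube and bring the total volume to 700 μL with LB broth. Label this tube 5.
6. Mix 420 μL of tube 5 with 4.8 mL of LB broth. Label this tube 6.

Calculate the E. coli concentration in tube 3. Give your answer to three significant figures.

1.98 × 10^5 CFU/mL

Step 1: 0.18 mL + 2800 μL = 2.98 mL total → factor 2.98/0.18 = 16.556
Step 2: 5-fold → factor 5
Step 3: 1.85 mL brought to 33.8 mL → factor 33.8/1.85 = 18.27
Dilution factor through tube 3 = 16.556 × 5 × 18.27 = 1512.4
[tube 3] = 3.00 × 10^8 CFU/mL / 1512.4 = 1.98 × 10^5 CFU/mL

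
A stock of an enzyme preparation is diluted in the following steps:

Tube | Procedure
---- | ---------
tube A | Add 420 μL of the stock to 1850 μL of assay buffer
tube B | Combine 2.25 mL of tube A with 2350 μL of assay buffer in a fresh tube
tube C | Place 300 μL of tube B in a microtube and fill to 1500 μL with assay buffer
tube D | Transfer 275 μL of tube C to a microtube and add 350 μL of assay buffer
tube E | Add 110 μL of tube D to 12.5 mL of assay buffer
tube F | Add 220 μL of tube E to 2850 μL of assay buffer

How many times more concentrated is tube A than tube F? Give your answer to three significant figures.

Step 1: 420 μL + 1850 μL = 2270 μL total → factor 2270/420 = 5.4048
Step 2: 2.25 mL + 2350 μL = 4.6 mL total → factor 4.6/2.25 = 2.0444
Step 3: 300 μL brought to 1500 μL → factor 1500/300 = 5
Step 4: 275 μL + 350 μL = 625 μL total → factor 625/275 = 2.2727
Step 5: 110 μL + 12.5 mL = 12610 μL total → factor 12610/110 = 114.64
Step 6: 220 μL + 2850 μL = 3070 μL total → factor 3070/220 = 13.955
Dilution factor to tube A = 5.4048; to tube F = 2.0087 × 10^5
[tube A]/[tube F] = (factor to tube F)/(factor to tube A) = 2.0087 × 10^5/5.4048 = 3.72 × 10^4

3.72 × 10^4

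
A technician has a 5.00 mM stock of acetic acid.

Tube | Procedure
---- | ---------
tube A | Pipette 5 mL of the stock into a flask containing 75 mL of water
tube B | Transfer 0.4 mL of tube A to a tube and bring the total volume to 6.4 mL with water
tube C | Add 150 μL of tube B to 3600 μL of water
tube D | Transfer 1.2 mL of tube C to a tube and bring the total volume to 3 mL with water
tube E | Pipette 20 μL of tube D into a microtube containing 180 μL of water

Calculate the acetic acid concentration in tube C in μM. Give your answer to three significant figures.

0.781 μM

Step 1: 5 mL + 75 mL = 80 mL total → factor 80/5 = 16
Step 2: 0.4 mL brought to 6.4 mL → factor 6.4/0.4 = 16
Step 3: 150 μL + 3600 μL = 3750 μL total → factor 3750/150 = 25
Dilution factor through tube C = 16 × 16 × 25 = 6400
[tube C] = 5.00 mM / 6400 = 0.0007813 mM = 0.781 μM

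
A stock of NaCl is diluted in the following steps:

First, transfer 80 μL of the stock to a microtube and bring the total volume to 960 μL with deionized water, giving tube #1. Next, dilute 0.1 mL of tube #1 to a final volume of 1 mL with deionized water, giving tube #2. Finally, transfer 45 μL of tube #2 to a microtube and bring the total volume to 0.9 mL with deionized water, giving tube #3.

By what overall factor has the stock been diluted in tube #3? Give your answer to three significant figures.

2.40 × 10^3

Step 1: 80 μL brought to 960 μL → factor 960/80 = 12
Step 2: 0.1 mL brought to 1 mL → factor 1/0.1 = 10
Step 3: 45 μL brought to 0.9 mL → factor 900/45 = 20
Overall dilution factor = 12 × 10 × 20 = 2400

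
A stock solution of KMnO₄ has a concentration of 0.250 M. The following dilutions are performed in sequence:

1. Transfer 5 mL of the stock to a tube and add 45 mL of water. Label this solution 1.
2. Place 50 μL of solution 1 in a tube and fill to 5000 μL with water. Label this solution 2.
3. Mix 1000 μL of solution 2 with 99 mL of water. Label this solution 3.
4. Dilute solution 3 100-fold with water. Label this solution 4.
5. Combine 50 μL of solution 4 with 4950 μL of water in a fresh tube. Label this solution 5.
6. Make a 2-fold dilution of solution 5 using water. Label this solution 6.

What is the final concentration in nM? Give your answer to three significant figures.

0.125 nM

Step 1: 5 mL + 45 mL = 50 mL total → factor 50/5 = 10
Step 2: 50 μL brought to 5000 μL → factor 5000/50 = 100
Step 3: 1000 μL + 99 mL = 1 × 10^5 μL total → factor 1 × 10^5/1000 = 100
Step 4: 100-fold → factor 100
Step 5: 50 μL + 4950 μL = 5000 μL total → factor 5000/50 = 100
Step 6: 2-fold → factor 2
Overall dilution factor = 10 × 100 × 100 × 100 × 100 × 2 = 2 × 10^9
Final = 0.250 M / 2 × 10^9 = 1.250 × 10^-10 M = 0.125 nM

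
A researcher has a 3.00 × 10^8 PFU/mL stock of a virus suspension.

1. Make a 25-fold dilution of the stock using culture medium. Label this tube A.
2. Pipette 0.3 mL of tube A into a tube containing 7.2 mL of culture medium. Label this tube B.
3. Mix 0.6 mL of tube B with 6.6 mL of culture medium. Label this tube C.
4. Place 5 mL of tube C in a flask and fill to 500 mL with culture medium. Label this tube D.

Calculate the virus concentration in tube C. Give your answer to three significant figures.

4.00 × 10^4 PFU/mL

Step 1: 25-fold → factor 25
Step 2: 0.3 mL + 7.2 mL = 7.5 mL total → factor 7.5/0.3 = 25
Step 3: 0.6 mL + 6.6 mL = 7.2 mL total → factor 7.2/0.6 = 12
Dilution factor through tube C = 25 × 25 × 12 = 7500
[tube C] = 3.00 × 10^8 PFU/mL / 7500 = 4.00 × 10^4 PFU/mL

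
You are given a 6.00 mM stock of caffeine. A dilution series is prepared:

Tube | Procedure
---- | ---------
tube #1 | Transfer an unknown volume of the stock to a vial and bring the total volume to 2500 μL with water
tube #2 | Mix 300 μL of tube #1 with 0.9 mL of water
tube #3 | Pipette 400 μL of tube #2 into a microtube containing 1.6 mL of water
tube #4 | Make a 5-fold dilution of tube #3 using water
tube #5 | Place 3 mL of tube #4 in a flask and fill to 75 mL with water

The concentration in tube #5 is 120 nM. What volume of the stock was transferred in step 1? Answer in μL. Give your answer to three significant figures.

125 μL

Step 1: v brought to 2500 μL → factor = 2500 μL/v
Step 2: 300 μL + 0.9 mL = 1200 μL total → factor 1200/300 = 4
Step 3: 400 μL + 1.6 mL = 2000 μL total → factor 2000/400 = 5
Step 4: 5-fold → factor 5
Step 5: 3 mL brought to 75 mL → factor 75/3 = 25
Product of known-step factors = 2500
Overall factor = 6.00 mM / (120 nM) = 50000
Step-1 factor = 50000 / 2500 = 20
v = 2500 μL / 20 = 125 μL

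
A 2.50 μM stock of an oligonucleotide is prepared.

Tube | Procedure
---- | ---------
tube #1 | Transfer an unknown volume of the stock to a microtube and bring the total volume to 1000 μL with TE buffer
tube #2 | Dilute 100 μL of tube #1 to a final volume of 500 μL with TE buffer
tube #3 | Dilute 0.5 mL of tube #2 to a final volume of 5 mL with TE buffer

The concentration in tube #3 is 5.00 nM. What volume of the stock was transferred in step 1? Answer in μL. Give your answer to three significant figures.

Step 1: v brought to 1000 μL → factor = 1000 μL/v
Step 2: 100 μL brought to 500 μL → factor 500/100 = 5
Step 3: 0.5 mL brought to 5 mL → factor 5/0.5 = 10
Product of known-step factors = 50
Overall factor = 2.50 μM / (5.00 nM) = 500
Step-1 factor = 500 / 50 = 10
v = 1000 μL / 10 = 100 μL

100 μL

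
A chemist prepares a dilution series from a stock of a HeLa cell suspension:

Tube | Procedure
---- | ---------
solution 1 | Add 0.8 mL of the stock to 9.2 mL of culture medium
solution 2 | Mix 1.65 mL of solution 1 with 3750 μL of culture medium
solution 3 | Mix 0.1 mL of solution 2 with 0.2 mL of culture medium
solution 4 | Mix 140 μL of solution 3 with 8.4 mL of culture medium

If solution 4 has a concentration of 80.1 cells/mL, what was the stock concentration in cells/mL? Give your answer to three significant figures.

Step 1: 0.8 mL + 9.2 mL = 10 mL total → factor 10/0.8 = 12.5
Step 2: 1.65 mL + 3750 μL = 5.4 mL total → factor 5.4/1.65 = 3.2727
Step 3: 0.1 mL + 0.2 mL = 0.3 mL total → factor 0.3/0.1 = 3
Step 4: 140 μL + 8.4 mL = 8540 μL total → factor 8540/140 = 61
Overall dilution factor = 12.5 × 3.2727 × 3 × 61 = 7486.4
Stock = 80.1 cells/mL × 7486.4 = 6.00 × 10^5 cells/mL

6.00 × 10^5 cells/mL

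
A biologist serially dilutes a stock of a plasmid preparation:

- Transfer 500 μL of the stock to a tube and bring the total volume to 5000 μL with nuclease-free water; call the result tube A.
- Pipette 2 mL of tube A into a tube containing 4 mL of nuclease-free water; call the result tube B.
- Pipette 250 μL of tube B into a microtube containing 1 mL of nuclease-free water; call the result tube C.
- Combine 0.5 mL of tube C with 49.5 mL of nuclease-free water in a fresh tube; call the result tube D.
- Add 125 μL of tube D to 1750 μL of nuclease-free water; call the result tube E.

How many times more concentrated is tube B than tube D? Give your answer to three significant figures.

500

Step 1: 500 μL brought to 5000 μL → factor 5000/500 = 10
Step 2: 2 mL + 4 mL = 6 mL total → factor 6/2 = 3
Step 3: 250 μL + 1 mL = 1250 μL total → factor 1250/250 = 5
Step 4: 0.5 mL + 49.5 mL = 50 mL total → factor 50/0.5 = 100
Dilution factor to tube B = 30; to tube D = 15000
[tube B]/[tube D] = (factor to tube D)/(factor to tube B) = 15000/30 = 500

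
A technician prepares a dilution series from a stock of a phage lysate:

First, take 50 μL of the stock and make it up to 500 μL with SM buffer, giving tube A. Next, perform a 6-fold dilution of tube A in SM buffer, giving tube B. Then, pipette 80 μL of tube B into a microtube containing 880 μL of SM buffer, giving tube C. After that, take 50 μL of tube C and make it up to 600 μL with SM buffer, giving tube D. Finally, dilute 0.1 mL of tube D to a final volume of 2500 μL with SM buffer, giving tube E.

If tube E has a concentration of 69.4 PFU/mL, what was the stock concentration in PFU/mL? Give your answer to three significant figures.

Step 1: 50 μL brought to 500 μL → factor 500/50 = 10
Step 2: 6-fold → factor 6
Step 3: 80 μL + 880 μL = 960 μL total → factor 960/80 = 12
Step 4: 50 μL brought to 600 μL → factor 600/50 = 12
Step 5: 0.1 mL brought to 2500 μL → factor 2.5/0.1 = 25
Overall dilution factor = 10 × 6 × 12 × 12 × 25 = 2.16 × 10^5
Stock = 69.4 PFU/mL × 2.16 × 10^5 = 1.50 × 10^7 PFU/mL

1.50 × 10^7 PFU/mL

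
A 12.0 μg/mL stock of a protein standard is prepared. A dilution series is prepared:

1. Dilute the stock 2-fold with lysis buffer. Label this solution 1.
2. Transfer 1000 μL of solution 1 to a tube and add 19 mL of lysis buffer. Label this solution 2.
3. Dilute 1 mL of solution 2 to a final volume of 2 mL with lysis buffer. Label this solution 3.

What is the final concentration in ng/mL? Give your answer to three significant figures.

Step 1: 2-fold → factor 2
Step 2: 1000 μL + 19 mL = 20000 μL total → factor 20000/1000 = 20
Step 3: 1 mL brought to 2 mL → factor 2/1 = 2
Overall dilution factor = 2 × 20 × 2 = 80
Final = 12.0 μg/mL / 80 = 0.1500 μg/mL = 150 ng/mL

150 ng/mL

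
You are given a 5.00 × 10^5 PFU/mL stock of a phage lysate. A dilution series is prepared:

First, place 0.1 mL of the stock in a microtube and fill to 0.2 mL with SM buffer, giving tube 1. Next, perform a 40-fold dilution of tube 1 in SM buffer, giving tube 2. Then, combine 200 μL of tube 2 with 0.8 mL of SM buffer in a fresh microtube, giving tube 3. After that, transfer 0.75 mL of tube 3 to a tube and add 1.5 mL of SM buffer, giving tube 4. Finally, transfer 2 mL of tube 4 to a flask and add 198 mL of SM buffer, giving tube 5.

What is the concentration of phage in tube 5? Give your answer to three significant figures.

4.17 PFU/mL

Step 1: 0.1 mL brought to 0.2 mL → factor 0.2/0.1 = 2
Step 2: 40-fold → factor 40
Step 3: 200 μL + 0.8 mL = 1000 μL total → factor 1000/200 = 5
Step 4: 0.75 mL + 1.5 mL = 2.25 mL total → factor 2.25/0.75 = 3
Step 5: 2 mL + 198 mL = 200 mL total → factor 200/2 = 100
Overall dilution factor = 2 × 40 × 5 × 3 × 100 = 1.2 × 10^5
Final = 5.00 × 10^5 PFU/mL / 1.2 × 10^5 = 4.17 PFU/mL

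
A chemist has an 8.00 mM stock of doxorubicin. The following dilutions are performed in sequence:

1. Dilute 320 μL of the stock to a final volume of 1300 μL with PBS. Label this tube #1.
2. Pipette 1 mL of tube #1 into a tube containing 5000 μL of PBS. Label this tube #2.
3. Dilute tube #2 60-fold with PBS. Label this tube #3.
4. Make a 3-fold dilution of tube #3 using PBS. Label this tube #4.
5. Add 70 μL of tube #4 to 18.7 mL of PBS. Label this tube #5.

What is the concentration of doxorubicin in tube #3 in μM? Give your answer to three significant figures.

Step 1: 320 μL brought to 1300 μL → factor 1300/320 = 4.0625
Step 2: 1 mL + 5000 μL = 6 mL total → factor 6/1 = 6
Step 3: 60-fold → factor 60
Dilution factor through tube #3 = 4.0625 × 6 × 60 = 1462.5
[tube #3] = 8.00 mM / 1462.5 = 0.005470 mM = 5.47 μM

5.47 μM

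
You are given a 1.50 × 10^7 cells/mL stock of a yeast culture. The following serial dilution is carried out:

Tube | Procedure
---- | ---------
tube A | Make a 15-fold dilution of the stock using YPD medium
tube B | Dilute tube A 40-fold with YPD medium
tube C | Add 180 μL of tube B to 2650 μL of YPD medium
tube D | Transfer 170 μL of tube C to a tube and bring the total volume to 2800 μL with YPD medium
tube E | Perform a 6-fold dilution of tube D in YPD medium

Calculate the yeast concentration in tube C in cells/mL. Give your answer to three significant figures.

Step 1: 15-fold → factor 15
Step 2: 40-fold → factor 40
Step 3: 180 μL + 2650 μL = 2830 μL total → factor 2830/180 = 15.722
Dilution factor through tube C = 15 × 40 × 15.722 = 9433.3
[tube C] = 1.50 × 10^7 cells/mL / 9433.3 = 1.59 × 10^3 cells/mL

1.59 × 10^3 cells/mL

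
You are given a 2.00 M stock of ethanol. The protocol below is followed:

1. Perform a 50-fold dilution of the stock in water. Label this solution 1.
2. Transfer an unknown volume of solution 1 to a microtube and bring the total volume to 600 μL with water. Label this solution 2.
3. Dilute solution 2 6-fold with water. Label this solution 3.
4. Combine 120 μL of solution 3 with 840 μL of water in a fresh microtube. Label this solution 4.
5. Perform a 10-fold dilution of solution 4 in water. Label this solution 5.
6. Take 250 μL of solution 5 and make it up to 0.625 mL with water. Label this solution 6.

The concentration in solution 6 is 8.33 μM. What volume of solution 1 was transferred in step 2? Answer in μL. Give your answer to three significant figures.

150 μL

Step 1: 50-fold → factor 50
Step 2: v brought to 600 μL → factor = 600 μL/v
Step 3: 6-fold → factor 6
Step 4: 120 μL + 840 μL = 960 μL total → factor 960/120 = 8
Step 5: 10-fold → factor 10
Step 6: 250 μL brought to 0.625 mL → factor 625/250 = 2.5
Product of known-step factors = 60000
Overall factor = 2.00 M / (8.33 μM) = 2.401 × 10^5
Step-2 factor = 2.401 × 10^5 / 60000 = 4.0016
v = 600 μL / 4.0016 = 150 μL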